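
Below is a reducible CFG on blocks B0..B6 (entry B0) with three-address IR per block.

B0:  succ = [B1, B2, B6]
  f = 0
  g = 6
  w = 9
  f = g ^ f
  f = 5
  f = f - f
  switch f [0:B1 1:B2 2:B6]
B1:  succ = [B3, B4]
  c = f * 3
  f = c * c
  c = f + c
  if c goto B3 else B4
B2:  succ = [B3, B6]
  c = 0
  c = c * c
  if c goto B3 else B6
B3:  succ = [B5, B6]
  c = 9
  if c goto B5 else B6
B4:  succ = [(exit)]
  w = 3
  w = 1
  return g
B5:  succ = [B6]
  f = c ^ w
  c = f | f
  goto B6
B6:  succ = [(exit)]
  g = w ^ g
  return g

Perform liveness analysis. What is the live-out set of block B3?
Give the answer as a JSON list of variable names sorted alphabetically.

Block summaries:
  B0 def {f,g,w} use ∅
  B1 def {c,f} use {f}
  B2 def {c} use ∅
  B3 def {c} use ∅
  B4 def {w} use {g}
  B5 def {c,f} use {c,w}
  B6 def {g} use {g,w}

Backward fixpoint:
  live B0: ∅→{f,g,w}
  live B1: {f,g,w}→{g,w}
  live B2: {g,w}→{g,w}
  live B3: {g,w}→{c,g,w}
  live B4: {g}→∅
  live B5: {c,g,w}→{g,w}
  live B6: {g,w}→∅

live-out(B3) = ["c", "g", "w"]

Answer: ["c", "g", "w"]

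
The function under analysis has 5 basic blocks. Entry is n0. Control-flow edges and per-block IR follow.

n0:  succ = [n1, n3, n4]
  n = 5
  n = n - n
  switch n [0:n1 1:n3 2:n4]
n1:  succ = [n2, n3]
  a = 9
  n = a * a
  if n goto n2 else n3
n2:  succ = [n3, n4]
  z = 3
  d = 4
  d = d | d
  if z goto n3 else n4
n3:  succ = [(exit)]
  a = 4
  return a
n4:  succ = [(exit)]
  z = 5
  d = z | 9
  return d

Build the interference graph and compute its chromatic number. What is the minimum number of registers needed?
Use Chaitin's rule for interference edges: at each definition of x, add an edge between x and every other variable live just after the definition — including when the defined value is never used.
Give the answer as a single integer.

Block summaries:
  n0: {n} / ∅
  n1: {a,n} / ∅
  n2: {d,z} / ∅
  n3: {a} / ∅
  n4: {d,z} / ∅

Liveness:
  n0: in=∅ out=∅
  n1: in=∅ out=∅
  n2: in=∅ out=∅
  n3: in=∅ out=∅
  n4: in=∅ out=∅

Interfere edges:
  a: ∅
  d: {z}
  n: ∅
  z: {d}

Chromatic number:
  clique {d,z} ⇒ need ≥ 2
  assign a→R0 d→R0 n→R0 z→R1 — no edge inside a register ⇒ χ ≤ 2
  χ = 2

Answer: 2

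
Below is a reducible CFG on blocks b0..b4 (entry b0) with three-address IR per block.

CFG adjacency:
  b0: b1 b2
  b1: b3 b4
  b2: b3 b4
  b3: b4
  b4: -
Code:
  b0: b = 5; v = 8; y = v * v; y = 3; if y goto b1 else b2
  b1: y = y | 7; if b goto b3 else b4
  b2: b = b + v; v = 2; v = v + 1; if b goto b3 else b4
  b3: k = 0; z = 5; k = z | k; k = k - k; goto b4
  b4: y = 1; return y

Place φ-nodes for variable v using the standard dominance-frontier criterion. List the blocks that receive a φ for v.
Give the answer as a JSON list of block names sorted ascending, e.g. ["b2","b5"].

idom tree: b1←b0 b2←b0 b3←b0 b4←b0
Join-block Dom:
  b3: preds {b1,b2}: {b0,b1} ∩ {b0,b2} = {b0}; idom=b0
  b4: preds {b1,b2,b3}: {b0,b1} ∩ {b0,b2} ∩ {b0,b3} = {b0}; idom=b0

DF derivation:
  join b3 pred b1: b1 stop@b0
  join b3 pred b2: b2 stop@b0
  join b4 pred b1: b1 stop@b0
  join b4 pred b2: b2 stop@b0
  join b4 pred b3: b3 stop@b0
  DF(b0)=∅
  DF(b1)={b3,b4}
  DF(b2)={b3,b4}
  DF(b3)={b4}
  DF(b4)=∅

φ for v: defs {b0,b2}
  DF⁺ = {b3,b4}

Answer: ["b3", "b4"]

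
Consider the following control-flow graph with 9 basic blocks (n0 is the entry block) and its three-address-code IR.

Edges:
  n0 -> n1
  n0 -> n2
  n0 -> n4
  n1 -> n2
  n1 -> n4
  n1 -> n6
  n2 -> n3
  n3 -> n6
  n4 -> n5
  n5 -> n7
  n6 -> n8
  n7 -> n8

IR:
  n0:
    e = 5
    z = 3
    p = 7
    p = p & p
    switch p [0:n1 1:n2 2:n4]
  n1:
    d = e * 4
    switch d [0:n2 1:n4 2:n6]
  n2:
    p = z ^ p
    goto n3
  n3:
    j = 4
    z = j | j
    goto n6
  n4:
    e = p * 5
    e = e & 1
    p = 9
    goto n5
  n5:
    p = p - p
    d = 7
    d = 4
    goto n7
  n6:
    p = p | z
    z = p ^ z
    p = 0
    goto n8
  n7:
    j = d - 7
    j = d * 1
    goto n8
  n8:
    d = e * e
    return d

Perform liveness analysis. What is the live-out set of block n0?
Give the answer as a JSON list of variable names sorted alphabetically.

Answer: ["e", "p", "z"]

Working:
def/use:
  n0 def {e,p,z} use ∅
  n1 def {d} use {e}
  n2 def {p} use {p,z}
  n3 def {j,z} use ∅
  n4 def {e,p} use {p}
  n5 def {d,p} use {p}
  n6 def {p,z} use {p,z}
  n7 def {j} use {d}
  n8 def {d} use {e}

Backward fixpoint:
  n0 li=∅ lo={e,p,z}
  n1 li={e,p,z} lo={e,p,z}
  n2 li={e,p,z} lo={e,p}
  n3 li={e,p} lo={e,p,z}
  n4 li={p} lo={e,p}
  n5 li={e,p} lo={d,e}
  n6 li={e,p,z} lo={e}
  n7 li={d,e} lo={e}
  n8 li={e} lo=∅

live-out(n0) = ["e", "p", "z"]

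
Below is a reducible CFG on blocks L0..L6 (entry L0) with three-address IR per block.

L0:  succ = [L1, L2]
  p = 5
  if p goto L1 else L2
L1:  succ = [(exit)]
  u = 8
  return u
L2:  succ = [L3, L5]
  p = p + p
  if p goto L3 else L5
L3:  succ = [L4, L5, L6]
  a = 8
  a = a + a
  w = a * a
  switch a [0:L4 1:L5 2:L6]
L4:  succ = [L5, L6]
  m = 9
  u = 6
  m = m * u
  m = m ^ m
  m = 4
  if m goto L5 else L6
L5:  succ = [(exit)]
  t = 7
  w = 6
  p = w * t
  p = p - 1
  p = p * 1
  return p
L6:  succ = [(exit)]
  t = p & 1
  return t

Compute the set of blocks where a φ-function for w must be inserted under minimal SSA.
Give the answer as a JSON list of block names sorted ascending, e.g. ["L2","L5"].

idom tree: L1←L0 L2←L0 L3←L2 L4←L3 L5←L2 L6←L3
Dom at joins:
  L5: preds {L2,L3,L4}: {L0,L2} ∩ {L0,L2,L3} ∩ {L0,L2,L3,L4} = {L0,L2}; idom=L2
  L6: preds {L3,L4}: {L0,L2,L3} ∩ {L0,L2,L3,L4} = {L0,L2,L3}; idom=L3

Frontier:
  L5←L2: walk · to L2
  L5←L3: walk L3 to L2
  L5←L4: walk L4→L3 to L2
  L6←L3: walk · to L3
  L6←L4: walk L4 to L3
  DF(L0)=∅
  DF(L1)=∅
  DF(L2)=∅
  DF(L3)={L5}
  DF(L4)={L5,L6}
  DF(L5)=∅
  DF(L6)=∅

φ for w: defs {L3,L5}
  DF⁺ = {L5}

Answer: ["L5"]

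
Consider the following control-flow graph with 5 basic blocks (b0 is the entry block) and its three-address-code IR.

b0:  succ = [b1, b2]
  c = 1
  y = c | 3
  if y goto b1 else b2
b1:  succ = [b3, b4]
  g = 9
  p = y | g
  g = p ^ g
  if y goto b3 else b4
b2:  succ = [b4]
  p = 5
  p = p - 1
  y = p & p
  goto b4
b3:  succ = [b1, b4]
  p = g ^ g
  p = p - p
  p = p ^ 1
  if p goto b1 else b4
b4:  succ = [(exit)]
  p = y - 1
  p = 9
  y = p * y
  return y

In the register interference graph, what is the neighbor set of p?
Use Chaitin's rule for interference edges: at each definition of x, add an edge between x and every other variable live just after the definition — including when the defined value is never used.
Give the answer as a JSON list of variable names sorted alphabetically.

def/use:
  b0: {c,y} / ∅
  b1: {g,p} / {y}
  b2: {p,y} / ∅
  b3: {p} / {g}
  b4: {p,y} / {y}

Live sets:
  b0 li=∅ lo={y}
  b1 li={y} lo={g,y}
  b2 li=∅ lo={y}
  b3 li={g,y} lo={y}
  b4 li={y} lo=∅

Interference:
  c: ∅
  g: {p,y}
  p: {g,y}
  y: {g,p}

N(p) = ["g", "y"]

Answer: ["g", "y"]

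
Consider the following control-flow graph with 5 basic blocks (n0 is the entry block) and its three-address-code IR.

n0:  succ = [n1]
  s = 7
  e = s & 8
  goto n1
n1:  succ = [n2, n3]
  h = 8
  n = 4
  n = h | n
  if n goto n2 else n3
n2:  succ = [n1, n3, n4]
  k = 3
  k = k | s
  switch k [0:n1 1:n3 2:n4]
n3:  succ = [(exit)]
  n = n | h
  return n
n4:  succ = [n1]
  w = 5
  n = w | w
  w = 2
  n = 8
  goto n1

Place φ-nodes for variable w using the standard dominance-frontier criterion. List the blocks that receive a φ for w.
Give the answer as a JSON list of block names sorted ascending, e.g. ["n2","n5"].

idom tree: n1←n0 n2←n1 n3←n1 n4←n2
Join-block Dom:
  n1: preds {n0,n2,n4}: {n0} ∩ {n0,n1,n2} ∩ {n0,n1,n2,n4} = {n0}; idom=n0
  n3: preds {n1,n2}: {n0,n1} ∩ {n0,n1,n2} = {n0,n1}; idom=n1

Frontier:
  join n1 pred n0: · stop@n0
  join n1 pred n2: n2→n1 stop@n0
  join n1 pred n4: n4→n2→n1 stop@n0
  join n3 pred n1: · stop@n1
  join n3 pred n2: n2 stop@n1
  n0: DF=∅
  n1: DF={n1}
  n2: DF={n1,n3}
  n3: DF=∅
  n4: DF={n1}

φ for w: defs {n4}
  DF⁺ = {n1}

Answer: ["n1"]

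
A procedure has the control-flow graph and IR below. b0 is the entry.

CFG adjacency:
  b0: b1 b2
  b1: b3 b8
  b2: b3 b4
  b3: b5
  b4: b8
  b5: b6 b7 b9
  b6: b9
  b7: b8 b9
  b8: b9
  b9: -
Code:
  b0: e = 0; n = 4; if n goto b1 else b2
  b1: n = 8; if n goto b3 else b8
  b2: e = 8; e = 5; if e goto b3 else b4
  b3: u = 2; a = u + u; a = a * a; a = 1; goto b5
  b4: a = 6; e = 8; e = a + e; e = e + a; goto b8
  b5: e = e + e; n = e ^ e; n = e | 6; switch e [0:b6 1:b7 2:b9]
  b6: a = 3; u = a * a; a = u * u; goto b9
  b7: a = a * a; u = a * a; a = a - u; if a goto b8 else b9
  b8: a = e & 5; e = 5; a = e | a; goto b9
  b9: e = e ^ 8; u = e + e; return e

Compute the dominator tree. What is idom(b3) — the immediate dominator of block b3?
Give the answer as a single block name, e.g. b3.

idom tree: b1←b0 b2←b0 b3←b0 b4←b2 b5←b3 b6←b5 b7←b5 b8←b0 b9←b0
Join-block Dom:
  b3: preds {b1,b2}: {b0,b1} ∩ {b0,b2} = {b0}; idom=b0
  b8: preds {b1,b4,b7}: {b0,b1} ∩ {b0,b2,b4} ∩ {b0,b3,b5,b7} = {b0}; idom=b0
  b9: preds {b5,b6,b7,b8}: {b0,b3,b5} ∩ {b0,b3,b5,b6} ∩ {b0,b3,b5,b7} ∩ {b0,b8} = {b0}; idom=b0

idom(b3) = b0

Answer: b0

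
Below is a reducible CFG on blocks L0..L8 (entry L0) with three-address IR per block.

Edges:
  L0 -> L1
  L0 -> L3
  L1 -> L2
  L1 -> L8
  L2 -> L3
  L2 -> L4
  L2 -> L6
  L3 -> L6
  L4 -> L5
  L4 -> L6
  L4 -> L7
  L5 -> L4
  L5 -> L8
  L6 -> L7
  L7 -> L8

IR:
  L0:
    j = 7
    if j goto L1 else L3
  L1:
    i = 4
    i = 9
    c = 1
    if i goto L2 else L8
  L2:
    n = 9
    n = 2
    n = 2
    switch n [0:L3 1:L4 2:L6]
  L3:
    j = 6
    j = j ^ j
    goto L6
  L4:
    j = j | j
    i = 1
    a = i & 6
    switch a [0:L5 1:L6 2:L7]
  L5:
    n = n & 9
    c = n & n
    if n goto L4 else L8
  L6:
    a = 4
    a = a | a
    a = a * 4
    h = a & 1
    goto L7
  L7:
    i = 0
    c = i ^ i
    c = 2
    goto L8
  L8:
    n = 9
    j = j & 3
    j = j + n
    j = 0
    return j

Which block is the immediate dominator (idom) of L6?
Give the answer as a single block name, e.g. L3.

Answer: L0

Analysis:
idom tree: L1←L0 L2←L1 L3←L0 L4←L2 L5←L4 L6←L0 L7←L0 L8←L0
Dom∩ at merges:
  L3: preds {L0,L2}: {L0} ∩ {L0,L1,L2} = {L0}; idom=L0
  L4: preds {L2,L5}: {L0,L1,L2} ∩ {L0,L1,L2,L4,L5} = {L0,L1,L2}; idom=L2
  L6: preds {L2,L3,L4}: {L0,L1,L2} ∩ {L0,L3} ∩ {L0,L1,L2,L4} = {L0}; idom=L0
  L7: preds {L4,L6}: {L0,L1,L2,L4} ∩ {L0,L6} = {L0}; idom=L0
  L8: preds {L1,L5,L7}: {L0,L1} ∩ {L0,L1,L2,L4,L5} ∩ {L0,L7} = {L0}; idom=L0

idom(L6) = L0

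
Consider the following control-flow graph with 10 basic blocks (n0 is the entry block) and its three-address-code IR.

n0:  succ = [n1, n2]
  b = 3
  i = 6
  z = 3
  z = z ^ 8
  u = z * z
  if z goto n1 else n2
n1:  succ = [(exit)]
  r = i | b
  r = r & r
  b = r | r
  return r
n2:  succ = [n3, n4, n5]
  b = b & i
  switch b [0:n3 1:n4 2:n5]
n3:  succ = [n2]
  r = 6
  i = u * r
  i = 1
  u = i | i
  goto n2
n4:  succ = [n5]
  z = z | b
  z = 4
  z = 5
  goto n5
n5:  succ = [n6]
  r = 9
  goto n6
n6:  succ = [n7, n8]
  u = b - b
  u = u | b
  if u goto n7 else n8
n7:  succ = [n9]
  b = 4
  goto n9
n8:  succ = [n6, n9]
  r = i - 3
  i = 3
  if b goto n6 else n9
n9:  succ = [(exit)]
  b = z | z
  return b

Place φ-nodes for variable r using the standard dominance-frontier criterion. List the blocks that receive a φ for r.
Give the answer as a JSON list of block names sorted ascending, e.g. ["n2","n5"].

Answer: ["n2", "n6", "n9"]

Working:
idom tree: n1←n0 n2←n0 n3←n2 n4←n2 n5←n2 n6←n5 n7←n6 n8←n6 n9←n6
Dom at joins:
  n2: preds {n0,n3}: {n0} ∩ {n0,n2,n3} = {n0}; idom=n0
  n5: preds {n2,n4}: {n0,n2} ∩ {n0,n2,n4} = {n0,n2}; idom=n2
  n6: preds {n5,n8}: {n0,n2,n5} ∩ {n0,n2,n5,n6,n8} = {n0,n2,n5}; idom=n5
  n9: preds {n7,n8}: {n0,n2,n5,n6,n7} ∩ {n0,n2,n5,n6,n8} = {n0,n2,n5,n6}; idom=n6

DF walk-up:
  join n2 pred n0: · stop@n0
  join n2 pred n3: n3→n2 stop@n0
  join n5 pred n2: · stop@n2
  join n5 pred n4: n4 stop@n2
  join n6 pred n5: · stop@n5
  join n6 pred n8: n8→n6 stop@n5
  join n9 pred n7: n7 stop@n6
  join n9 pred n8: n8 stop@n6
  DF(n0)=∅
  DF(n1)=∅
  DF(n2)={n2}
  DF(n3)={n2}
  DF(n4)={n5}
  DF(n5)=∅
  DF(n6)={n6}
  DF(n7)={n9}
  DF(n8)={n6,n9}
  DF(n9)=∅

φ for r: defs {n1,n3,n5,n8}
  DF⁺ = {n2,n6,n9}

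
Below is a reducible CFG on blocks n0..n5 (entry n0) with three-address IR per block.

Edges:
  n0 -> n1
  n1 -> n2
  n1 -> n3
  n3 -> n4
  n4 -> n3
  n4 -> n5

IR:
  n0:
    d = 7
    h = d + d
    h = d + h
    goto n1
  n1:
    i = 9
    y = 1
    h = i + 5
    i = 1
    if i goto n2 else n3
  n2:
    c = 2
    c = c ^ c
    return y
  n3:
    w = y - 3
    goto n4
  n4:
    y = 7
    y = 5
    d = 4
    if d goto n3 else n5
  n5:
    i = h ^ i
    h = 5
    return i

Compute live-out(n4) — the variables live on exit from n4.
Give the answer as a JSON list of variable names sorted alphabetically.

Answer: ["h", "i", "y"]

Analysis:
Per-block:
  n0: def={d,h} ue=∅
  n1: def={h,i,y} ue=∅
  n2: def={c} ue={y}
  n3: def={w} ue={y}
  n4: def={d,y} ue=∅
  n5: def={h,i} ue={h,i}

Backward fixpoint:
  n0 li=∅ lo=∅
  n1 li=∅ lo={h,i,y}
  n2 li={y} lo=∅
  n3 li={h,i,y} lo={h,i}
  n4 li={h,i} lo={h,i,y}
  n5 li={h,i} lo=∅

live-out(n4) = ["h", "i", "y"]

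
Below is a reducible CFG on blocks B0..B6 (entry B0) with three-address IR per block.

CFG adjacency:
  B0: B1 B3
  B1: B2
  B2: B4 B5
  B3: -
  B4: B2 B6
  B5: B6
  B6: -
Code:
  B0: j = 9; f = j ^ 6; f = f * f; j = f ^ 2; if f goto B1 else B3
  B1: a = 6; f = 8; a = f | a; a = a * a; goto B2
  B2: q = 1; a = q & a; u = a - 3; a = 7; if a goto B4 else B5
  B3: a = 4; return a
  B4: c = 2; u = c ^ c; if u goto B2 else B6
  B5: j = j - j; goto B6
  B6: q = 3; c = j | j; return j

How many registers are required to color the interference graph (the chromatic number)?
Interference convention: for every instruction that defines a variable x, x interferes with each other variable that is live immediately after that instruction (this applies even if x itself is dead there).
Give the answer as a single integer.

Answer: 3

Analysis:
Per-block:
  B0: def={f,j} ue=∅
  B1: def={a,f} ue=∅
  B2: def={a,q,u} ue={a}
  B3: def={a} ue=∅
  B4: def={c,u} ue=∅
  B5: def={j} ue={j}
  B6: def={c,q} ue={j}

Live sets:
  live B0: ∅→{j}
  live B1: {j}→{a,j}
  live B2: {a,j}→{a,j}
  live B3: ∅→∅
  live B4: {a,j}→{a,j}
  live B5: {j}→{j}
  live B6: {j}→∅

Interfere edges:
  a: {c,f,j,q,u}
  c: {a,j}
  f: {a,j}
  j: {a,c,f,q,u}
  q: {a,j}
  u: {a,j}

Chromatic number:
  lower bound: {a,c,j} mutually conflict ⇒ χ ≥ 3
  assign a→c0 c→c2 f→c2 j→c1 q→c2 u→c2 — no edge inside a register ⇒ χ ≤ 3
  χ = 3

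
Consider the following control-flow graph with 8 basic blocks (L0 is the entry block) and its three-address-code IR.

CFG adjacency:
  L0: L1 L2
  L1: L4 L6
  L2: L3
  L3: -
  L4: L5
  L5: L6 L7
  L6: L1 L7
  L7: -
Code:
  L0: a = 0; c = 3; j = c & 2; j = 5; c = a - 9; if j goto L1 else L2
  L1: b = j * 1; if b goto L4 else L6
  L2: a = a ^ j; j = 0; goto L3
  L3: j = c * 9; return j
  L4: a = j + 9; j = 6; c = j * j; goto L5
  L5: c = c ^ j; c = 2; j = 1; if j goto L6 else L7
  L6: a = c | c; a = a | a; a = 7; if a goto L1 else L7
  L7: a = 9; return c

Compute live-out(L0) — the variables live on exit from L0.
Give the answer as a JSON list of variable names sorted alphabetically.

Per-block:
  L0: {a,c,j} / ∅
  L1: {b} / {j}
  L2: {a,j} / {a,j}
  L3: {j} / {c}
  L4: {a,c,j} / {j}
  L5: {c,j} / {c,j}
  L6: {a} / {c}
  L7: {a} / {c}

Liveness:
  live L0: ∅→{a,c,j}
  live L1: {c,j}→{c,j}
  live L2: {a,c,j}→{c}
  live L3: {c}→∅
  live L4: {j}→{c,j}
  live L5: {c,j}→{c,j}
  live L6: {c,j}→{c,j}
  live L7: {c}→∅

live-out(L0) = ["a", "c", "j"]

Answer: ["a", "c", "j"]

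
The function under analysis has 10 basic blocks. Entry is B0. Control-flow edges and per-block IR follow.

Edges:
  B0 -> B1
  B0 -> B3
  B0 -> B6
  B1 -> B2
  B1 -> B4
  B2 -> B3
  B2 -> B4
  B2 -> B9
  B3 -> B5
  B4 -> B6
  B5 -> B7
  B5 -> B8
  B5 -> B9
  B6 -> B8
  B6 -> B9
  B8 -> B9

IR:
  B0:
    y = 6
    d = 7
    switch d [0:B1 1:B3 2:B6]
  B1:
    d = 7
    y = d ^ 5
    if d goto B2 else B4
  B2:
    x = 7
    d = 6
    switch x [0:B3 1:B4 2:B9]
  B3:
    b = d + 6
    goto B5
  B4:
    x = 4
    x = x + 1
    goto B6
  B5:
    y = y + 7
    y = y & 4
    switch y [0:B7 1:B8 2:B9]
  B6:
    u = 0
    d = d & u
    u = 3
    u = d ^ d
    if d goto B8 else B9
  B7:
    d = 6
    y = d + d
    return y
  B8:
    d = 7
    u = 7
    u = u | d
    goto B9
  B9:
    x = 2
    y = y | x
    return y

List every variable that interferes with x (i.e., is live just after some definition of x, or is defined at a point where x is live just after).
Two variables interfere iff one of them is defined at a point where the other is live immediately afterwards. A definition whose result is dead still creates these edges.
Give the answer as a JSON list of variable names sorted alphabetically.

Answer: ["d", "y"]

Derivation:
def/use:
  B0: def={d,y} ue=∅
  B1: def={d,y} ue=∅
  B2: def={d,x} ue=∅
  B3: def={b} ue={d}
  B4: def={x} ue=∅
  B5: def={y} ue={y}
  B6: def={d,u} ue={d}
  B7: def={d,y} ue=∅
  B8: def={d,u} ue=∅
  B9: def={x,y} ue={y}

Liveness:
  live B0: ∅→{d,y}
  live B1: ∅→{d,y}
  live B2: {y}→{d,y}
  live B3: {d,y}→{y}
  live B4: {d,y}→{d,y}
  live B5: {y}→{y}
  live B6: {d,y}→{y}
  live B7: ∅→∅
  live B8: {y}→{y}
  live B9: {y}→∅

Interference:
  b↔{y}
  d↔{u,x,y}
  u↔{d,y}
  x↔{d,y}
  y↔{b,d,u,x}

N(x) = ["d", "y"]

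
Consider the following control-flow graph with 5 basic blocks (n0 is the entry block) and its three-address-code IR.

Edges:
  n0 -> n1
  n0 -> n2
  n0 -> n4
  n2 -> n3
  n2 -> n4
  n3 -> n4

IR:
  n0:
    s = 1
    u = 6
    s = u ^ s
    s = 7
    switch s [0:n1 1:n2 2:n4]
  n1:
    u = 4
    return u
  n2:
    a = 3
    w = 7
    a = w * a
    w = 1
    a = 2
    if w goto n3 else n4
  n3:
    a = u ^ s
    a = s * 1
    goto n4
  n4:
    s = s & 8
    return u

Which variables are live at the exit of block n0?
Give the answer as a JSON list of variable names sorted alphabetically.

def/use:
  n0: def={s,u} ue=∅
  n1: def={u} ue=∅
  n2: def={a,w} ue=∅
  n3: def={a} ue={s,u}
  n4: def={s} ue={s,u}

Backward fixpoint:
  n0 li=∅ lo={s,u}
  n1 li=∅ lo=∅
  n2 li={s,u} lo={s,u}
  n3 li={s,u} lo={s,u}
  n4 li={s,u} lo=∅

live-out(n0) = ["s", "u"]

Answer: ["s", "u"]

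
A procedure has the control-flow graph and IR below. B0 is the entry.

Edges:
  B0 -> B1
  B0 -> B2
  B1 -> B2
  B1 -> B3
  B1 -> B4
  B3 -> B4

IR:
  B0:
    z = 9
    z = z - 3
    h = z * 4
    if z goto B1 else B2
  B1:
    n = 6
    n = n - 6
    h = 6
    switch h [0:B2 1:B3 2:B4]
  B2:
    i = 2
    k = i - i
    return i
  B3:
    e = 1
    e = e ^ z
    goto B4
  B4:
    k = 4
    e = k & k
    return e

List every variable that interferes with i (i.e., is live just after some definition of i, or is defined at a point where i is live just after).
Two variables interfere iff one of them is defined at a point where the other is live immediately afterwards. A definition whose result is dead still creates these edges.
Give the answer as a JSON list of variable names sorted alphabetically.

Answer: ["k"]

Derivation:
Block summaries:
  B0: {h,z} / ∅
  B1: {h,n} / ∅
  B2: {i,k} / ∅
  B3: {e} / {z}
  B4: {e,k} / ∅

Liveness:
  B0: in=∅ out={z}
  B1: in={z} out={z}
  B2: in=∅ out=∅
  B3: in={z} out=∅
  B4: in=∅ out=∅

Interfere edges:
  e↔{z}
  h↔{z}
  i↔{k}
  k↔{i}
  n↔{z}
  z↔{e,h,n}

N(i) = ["k"]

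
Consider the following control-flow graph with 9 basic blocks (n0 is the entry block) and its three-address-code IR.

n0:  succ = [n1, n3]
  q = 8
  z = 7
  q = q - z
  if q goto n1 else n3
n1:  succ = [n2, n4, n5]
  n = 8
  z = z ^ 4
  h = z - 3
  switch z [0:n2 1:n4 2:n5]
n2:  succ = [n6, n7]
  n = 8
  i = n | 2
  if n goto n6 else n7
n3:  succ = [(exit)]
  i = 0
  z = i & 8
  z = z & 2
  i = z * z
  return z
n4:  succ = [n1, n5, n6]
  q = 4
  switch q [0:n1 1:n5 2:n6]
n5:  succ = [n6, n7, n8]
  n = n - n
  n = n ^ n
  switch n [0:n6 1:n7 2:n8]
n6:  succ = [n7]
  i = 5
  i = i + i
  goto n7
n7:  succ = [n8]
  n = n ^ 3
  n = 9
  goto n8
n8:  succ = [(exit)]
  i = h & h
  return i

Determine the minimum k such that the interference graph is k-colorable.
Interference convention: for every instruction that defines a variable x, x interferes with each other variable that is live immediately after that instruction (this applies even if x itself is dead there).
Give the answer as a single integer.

Answer: 4

Derivation:
Per-block:
  n0: def={q,z} ue=∅
  n1: def={h,n,z} ue={z}
  n2: def={i,n} ue=∅
  n3: def={i,z} ue=∅
  n4: def={q} ue=∅
  n5: def={n} ue={n}
  n6: def={i} ue=∅
  n7: def={n} ue={n}
  n8: def={i} ue={h}

Liveness:
  live n0: ∅→{z}
  live n1: {z}→{h,n,z}
  live n2: {h}→{h,n}
  live n3: ∅→∅
  live n4: {h,n,z}→{h,n,z}
  live n5: {h,n}→{h,n}
  live n6: {h,n}→{h,n}
  live n7: {h,n}→{h}
  live n8: {h}→∅

Conflict graph:
  h — {i,n,q,z}
  i — {h,n,z}
  n — {h,i,q,z}
  q — {h,n,z}
  z — {h,i,n,q}

Colouring:
  lower bound: {h,i,n,z} mutually conflict ⇒ χ ≥ 4
  assign h→c0 i→c3 n→c1 q→c3 z→c2 — no edge inside a register ⇒ χ ≤ 4
  χ = 4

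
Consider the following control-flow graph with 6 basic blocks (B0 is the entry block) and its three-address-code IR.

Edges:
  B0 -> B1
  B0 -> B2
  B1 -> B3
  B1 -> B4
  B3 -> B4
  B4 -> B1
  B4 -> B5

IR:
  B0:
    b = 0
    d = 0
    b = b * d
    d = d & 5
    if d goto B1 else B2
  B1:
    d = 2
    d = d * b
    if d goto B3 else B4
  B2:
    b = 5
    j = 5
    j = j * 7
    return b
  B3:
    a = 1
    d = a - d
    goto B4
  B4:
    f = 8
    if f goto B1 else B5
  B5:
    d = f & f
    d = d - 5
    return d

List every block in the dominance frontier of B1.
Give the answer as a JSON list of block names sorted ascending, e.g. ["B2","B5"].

Answer: ["B1"]

Derivation:
idom tree: B1←B0 B2←B0 B3←B1 B4←B1 B5←B4
Dom at joins:
  B1: preds {B0,B4}: {B0} ∩ {B0,B1,B4} = {B0}; idom=B0
  B4: preds {B1,B3}: {B0,B1} ∩ {B0,B1,B3} = {B0,B1}; idom=B1

Frontier:
  B1←B0: walk · to B0
  B1←B4: walk B4→B1 to B0
  B4←B1: walk · to B1
  B4←B3: walk B3 to B1
  B0: DF=∅
  B1: DF={B1}
  B2: DF=∅
  B3: DF={B4}
  B4: DF={B1}
  B5: DF=∅

DF(B1) = ["B1"]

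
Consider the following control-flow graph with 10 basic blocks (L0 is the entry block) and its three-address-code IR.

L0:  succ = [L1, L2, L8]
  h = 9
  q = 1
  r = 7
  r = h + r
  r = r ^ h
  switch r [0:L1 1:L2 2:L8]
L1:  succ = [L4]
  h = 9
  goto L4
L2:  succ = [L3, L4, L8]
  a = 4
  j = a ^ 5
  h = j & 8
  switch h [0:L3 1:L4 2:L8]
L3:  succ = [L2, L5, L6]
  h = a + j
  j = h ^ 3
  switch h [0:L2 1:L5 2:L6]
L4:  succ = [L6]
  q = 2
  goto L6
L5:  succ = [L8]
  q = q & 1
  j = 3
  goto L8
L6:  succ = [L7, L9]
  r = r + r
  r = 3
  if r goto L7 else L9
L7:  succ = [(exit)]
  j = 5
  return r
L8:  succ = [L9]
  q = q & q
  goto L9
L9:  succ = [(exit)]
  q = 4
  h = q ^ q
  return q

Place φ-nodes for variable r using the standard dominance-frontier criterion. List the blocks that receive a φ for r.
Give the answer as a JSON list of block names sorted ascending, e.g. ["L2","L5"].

Answer: ["L9"]

Derivation:
idom tree: L1←L0 L2←L0 L3←L2 L4←L0 L5←L3 L6←L0 L7←L6 L8←L0 L9←L0
Dom at joins:
  L2: preds {L0,L3}: {L0} ∩ {L0,L2,L3} = {L0}; idom=L0
  L4: preds {L1,L2}: {L0,L1} ∩ {L0,L2} = {L0}; idom=L0
  L6: preds {L3,L4}: {L0,L2,L3} ∩ {L0,L4} = {L0}; idom=L0
  L8: preds {L0,L2,L5}: {L0} ∩ {L0,L2} ∩ {L0,L2,L3,L5} = {L0}; idom=L0
  L9: preds {L6,L8}: {L0,L6} ∩ {L0,L8} = {L0}; idom=L0

Frontier:
  join L2 pred L0: · stop@L0
  join L2 pred L3: L3→L2 stop@L0
  join L4 pred L1: L1 stop@L0
  join L4 pred L2: L2 stop@L0
  join L6 pred L3: L3→L2 stop@L0
  join L6 pred L4: L4 stop@L0
  join L8 pred L0: · stop@L0
  join L8 pred L2: L2 stop@L0
  join L8 pred L5: L5→L3→L2 stop@L0
  join L9 pred L6: L6 stop@L0
  join L9 pred L8: L8 stop@L0
  L0 → ∅
  L1 → {L4}
  L2 → {L2,L4,L6,L8}
  L3 → {L2,L6,L8}
  L4 → {L6}
  L5 → {L8}
  L6 → {L9}
  L7 → ∅
  L8 → {L9}
  L9 → ∅

φ for r: defs {L0,L6}
  DF⁺ = {L9}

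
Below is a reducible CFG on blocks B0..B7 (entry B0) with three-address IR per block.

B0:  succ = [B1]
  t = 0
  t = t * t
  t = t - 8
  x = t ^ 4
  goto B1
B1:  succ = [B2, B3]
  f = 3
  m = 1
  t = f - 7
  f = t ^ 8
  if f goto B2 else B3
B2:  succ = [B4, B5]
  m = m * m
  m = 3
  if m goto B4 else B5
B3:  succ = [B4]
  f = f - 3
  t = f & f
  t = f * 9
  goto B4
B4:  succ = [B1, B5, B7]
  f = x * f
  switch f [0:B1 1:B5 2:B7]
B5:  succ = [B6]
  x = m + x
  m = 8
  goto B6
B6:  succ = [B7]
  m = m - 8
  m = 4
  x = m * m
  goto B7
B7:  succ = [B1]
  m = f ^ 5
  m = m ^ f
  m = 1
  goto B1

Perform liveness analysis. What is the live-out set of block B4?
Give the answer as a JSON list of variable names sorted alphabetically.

Per-block:
  B0: def={t,x} ue=∅
  B1: def={f,m,t} ue=∅
  B2: def={m} ue={m}
  B3: def={f,t} ue={f}
  B4: def={f} ue={f,x}
  B5: def={m,x} ue={m,x}
  B6: def={m,x} ue={m}
  B7: def={m} ue={f}

Backward fixpoint:
  B0 li=∅ lo={x}
  B1 li={x} lo={f,m,x}
  B2 li={f,m,x} lo={f,m,x}
  B3 li={f,m,x} lo={f,m,x}
  B4 li={f,m,x} lo={f,m,x}
  B5 li={f,m,x} lo={f,m}
  B6 li={f,m} lo={f,x}
  B7 li={f,x} lo={x}

live-out(B4) = ["f", "m", "x"]

Answer: ["f", "m", "x"]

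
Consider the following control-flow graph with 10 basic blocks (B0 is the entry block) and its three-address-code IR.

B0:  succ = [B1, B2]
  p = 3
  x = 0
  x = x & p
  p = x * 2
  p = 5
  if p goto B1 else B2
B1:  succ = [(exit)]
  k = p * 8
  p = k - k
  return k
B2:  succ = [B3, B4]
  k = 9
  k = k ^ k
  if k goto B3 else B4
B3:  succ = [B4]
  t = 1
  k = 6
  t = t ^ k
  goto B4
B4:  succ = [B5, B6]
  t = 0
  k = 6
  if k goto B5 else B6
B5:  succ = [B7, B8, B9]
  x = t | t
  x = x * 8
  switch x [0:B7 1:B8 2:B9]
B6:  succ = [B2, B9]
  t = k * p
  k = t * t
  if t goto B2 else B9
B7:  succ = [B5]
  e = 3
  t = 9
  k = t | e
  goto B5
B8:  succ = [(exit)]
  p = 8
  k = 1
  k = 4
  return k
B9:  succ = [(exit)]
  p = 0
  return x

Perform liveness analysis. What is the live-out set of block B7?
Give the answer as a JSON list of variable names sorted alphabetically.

Answer: ["t"]

Working:
Block summaries:
  B0: def={p,x} ue=∅
  B1: def={k,p} ue={p}
  B2: def={k} ue=∅
  B3: def={k,t} ue=∅
  B4: def={k,t} ue=∅
  B5: def={x} ue={t}
  B6: def={k,t} ue={k,p}
  B7: def={e,k,t} ue=∅
  B8: def={k,p} ue=∅
  B9: def={p} ue={x}

Backward fixpoint:
  B0 li=∅ lo={p,x}
  B1 li={p} lo=∅
  B2 li={p,x} lo={p,x}
  B3 li={p,x} lo={p,x}
  B4 li={p,x} lo={k,p,t,x}
  B5 li={t} lo={x}
  B6 li={k,p,x} lo={p,x}
  B7 li=∅ lo={t}
  B8 li=∅ lo=∅
  B9 li={x} lo=∅

live-out(B7) = ["t"]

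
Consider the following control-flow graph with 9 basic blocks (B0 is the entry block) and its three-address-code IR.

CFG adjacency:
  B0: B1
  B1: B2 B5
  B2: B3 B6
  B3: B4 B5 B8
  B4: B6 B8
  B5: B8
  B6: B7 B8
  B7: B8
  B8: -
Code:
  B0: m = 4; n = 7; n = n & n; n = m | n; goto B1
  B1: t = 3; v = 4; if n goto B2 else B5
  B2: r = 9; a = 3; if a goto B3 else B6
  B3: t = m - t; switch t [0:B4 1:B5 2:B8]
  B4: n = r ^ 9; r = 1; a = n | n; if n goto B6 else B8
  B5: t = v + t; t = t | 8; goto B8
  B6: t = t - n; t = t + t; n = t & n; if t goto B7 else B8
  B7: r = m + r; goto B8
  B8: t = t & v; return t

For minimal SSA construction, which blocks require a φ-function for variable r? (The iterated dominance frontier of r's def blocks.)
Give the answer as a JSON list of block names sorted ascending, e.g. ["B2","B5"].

Answer: ["B5", "B6", "B8"]

Derivation:
idom tree: B1←B0 B2←B1 B3←B2 B4←B3 B5←B1 B6←B2 B7←B6 B8←B1
Dom∩ at merges:
  B5: preds {B1,B3}: {B0,B1} ∩ {B0,B1,B2,B3} = {B0,B1}; idom=B1
  B6: preds {B2,B4}: {B0,B1,B2} ∩ {B0,B1,B2,B3,B4} = {B0,B1,B2}; idom=B2
  B8: preds {B3,B4,B5,B6,B7}: {B0,B1,B2,B3} ∩ {B0,B1,B2,B3,B4} ∩ {B0,B1,B5} ∩ {B0,B1,B2,B6} ∩ {B0,B1,B2,B6,B7} = {B0,B1}; idom=B1

DF derivation:
  join B5 pred B1: · stop@B1
  join B5 pred B3: B3→B2 stop@B1
  join B6 pred B2: · stop@B2
  join B6 pred B4: B4→B3 stop@B2
  join B8 pred B3: B3→B2 stop@B1
  join B8 pred B4: B4→B3→B2 stop@B1
  join B8 pred B5: B5 stop@B1
  join B8 pred B6: B6→B2 stop@B1
  join B8 pred B7: B7→B6→B2 stop@B1
  B0: DF=∅
  B1: DF=∅
  B2: DF={B5,B8}
  B3: DF={B5,B6,B8}
  B4: DF={B6,B8}
  B5: DF={B8}
  B6: DF={B8}
  B7: DF={B8}
  B8: DF=∅

φ for r: defs {B2,B4,B7}
  DF⁺ = {B5,B6,B8}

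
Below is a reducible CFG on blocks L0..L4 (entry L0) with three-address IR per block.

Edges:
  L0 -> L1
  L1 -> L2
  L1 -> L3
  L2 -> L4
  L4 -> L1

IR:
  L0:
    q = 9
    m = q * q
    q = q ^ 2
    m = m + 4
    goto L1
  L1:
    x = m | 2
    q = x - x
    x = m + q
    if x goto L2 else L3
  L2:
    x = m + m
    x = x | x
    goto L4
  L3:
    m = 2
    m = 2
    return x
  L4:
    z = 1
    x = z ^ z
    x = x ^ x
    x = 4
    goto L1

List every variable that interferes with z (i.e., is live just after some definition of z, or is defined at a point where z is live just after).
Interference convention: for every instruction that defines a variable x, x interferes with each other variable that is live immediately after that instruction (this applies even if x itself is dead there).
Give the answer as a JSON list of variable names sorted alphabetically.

Answer: ["m"]

Analysis:
def/use:
  L0: {m,q} / ∅
  L1: {q,x} / {m}
  L2: {x} / {m}
  L3: {m} / {x}
  L4: {x,z} / ∅

Live sets:
  live L0: ∅→{m}
  live L1: {m}→{m,x}
  live L2: {m}→{m}
  live L3: {x}→∅
  live L4: {m}→{m}

Interference:
  m: {q,x,z}
  q: {m}
  x: {m}
  z: {m}

N(z) = ["m"]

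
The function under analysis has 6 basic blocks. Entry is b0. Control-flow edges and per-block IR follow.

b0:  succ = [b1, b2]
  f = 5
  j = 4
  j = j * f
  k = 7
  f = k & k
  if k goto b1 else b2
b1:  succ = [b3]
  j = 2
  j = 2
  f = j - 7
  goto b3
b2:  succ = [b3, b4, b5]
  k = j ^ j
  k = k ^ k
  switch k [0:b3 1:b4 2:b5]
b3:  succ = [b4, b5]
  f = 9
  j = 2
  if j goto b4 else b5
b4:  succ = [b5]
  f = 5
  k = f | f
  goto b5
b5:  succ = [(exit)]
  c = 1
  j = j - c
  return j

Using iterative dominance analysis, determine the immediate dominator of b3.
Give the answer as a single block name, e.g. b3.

idom tree: b1←b0 b2←b0 b3←b0 b4←b0 b5←b0
Join-block Dom:
  b3: preds {b1,b2}: {b0,b1} ∩ {b0,b2} = {b0}; idom=b0
  b4: preds {b2,b3}: {b0,b2} ∩ {b0,b3} = {b0}; idom=b0
  b5: preds {b2,b3,b4}: {b0,b2} ∩ {b0,b3} ∩ {b0,b4} = {b0}; idom=b0

idom(b3) = b0

Answer: b0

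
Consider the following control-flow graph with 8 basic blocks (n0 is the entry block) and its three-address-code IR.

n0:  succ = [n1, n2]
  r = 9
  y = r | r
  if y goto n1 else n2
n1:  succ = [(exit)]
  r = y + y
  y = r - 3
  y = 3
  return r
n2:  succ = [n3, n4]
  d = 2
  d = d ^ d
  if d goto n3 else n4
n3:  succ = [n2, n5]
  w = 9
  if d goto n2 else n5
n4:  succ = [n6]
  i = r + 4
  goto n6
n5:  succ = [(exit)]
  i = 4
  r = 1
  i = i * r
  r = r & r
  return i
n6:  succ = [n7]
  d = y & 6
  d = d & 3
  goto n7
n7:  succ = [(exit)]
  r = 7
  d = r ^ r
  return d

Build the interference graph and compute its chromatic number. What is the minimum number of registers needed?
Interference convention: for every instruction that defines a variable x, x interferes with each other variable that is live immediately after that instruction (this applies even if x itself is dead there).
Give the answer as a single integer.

def/use:
  n0 def {r,y} use ∅
  n1 def {r,y} use {y}
  n2 def {d} use ∅
  n3 def {w} use {d}
  n4 def {i} use {r}
  n5 def {i,r} use ∅
  n6 def {d} use {y}
  n7 def {d,r} use ∅

Live sets:
  n0 li=∅ lo={r,y}
  n1 li={y} lo=∅
  n2 li={r,y} lo={d,r,y}
  n3 li={d,r,y} lo={r,y}
  n4 li={r,y} lo={y}
  n5 li=∅ lo=∅
  n6 li={y} lo=∅
  n7 li=∅ lo=∅

Interference:
  d↔{r,w,y}
  i↔{r,y}
  r↔{d,i,w,y}
  w↔{d,r,y}
  y↔{d,i,r,w}

Registers:
  lower bound: {d,r,w,y} mutually conflict ⇒ χ ≥ 4
  4-colouring: R0={r}  R1={y}  R2={d,i}  R3={w}
  χ = 4

Answer: 4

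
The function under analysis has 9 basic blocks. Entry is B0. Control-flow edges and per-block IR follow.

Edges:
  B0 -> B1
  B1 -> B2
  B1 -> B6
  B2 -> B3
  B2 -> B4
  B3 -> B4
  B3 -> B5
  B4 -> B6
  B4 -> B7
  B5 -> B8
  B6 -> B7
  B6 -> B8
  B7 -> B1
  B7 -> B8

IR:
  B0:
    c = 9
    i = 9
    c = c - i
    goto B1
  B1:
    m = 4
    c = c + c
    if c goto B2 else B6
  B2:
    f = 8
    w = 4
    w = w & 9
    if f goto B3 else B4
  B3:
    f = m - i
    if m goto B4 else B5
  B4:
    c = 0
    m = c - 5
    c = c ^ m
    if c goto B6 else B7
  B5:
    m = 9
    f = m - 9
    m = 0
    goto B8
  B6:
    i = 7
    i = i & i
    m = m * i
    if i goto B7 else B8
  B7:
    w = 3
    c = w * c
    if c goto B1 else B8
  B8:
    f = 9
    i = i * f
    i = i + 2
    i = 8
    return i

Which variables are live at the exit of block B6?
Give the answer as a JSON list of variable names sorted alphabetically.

def/use:
  B0: {c,i} / ∅
  B1: {c,m} / {c}
  B2: {f,w} / ∅
  B3: {f} / {i,m}
  B4: {c,m} / ∅
  B5: {f,m} / ∅
  B6: {i,m} / {m}
  B7: {c,w} / {c}
  B8: {f,i} / {i}

Live sets:
  live B0: ∅→{c,i}
  live B1: {c,i}→{c,i,m}
  live B2: {i,m}→{i,m}
  live B3: {i,m}→{i}
  live B4: {i}→{c,i,m}
  live B5: {i}→{i}
  live B6: {c,m}→{c,i}
  live B7: {c,i}→{c,i}
  live B8: {i}→∅

live-out(B6) = ["c", "i"]

Answer: ["c", "i"]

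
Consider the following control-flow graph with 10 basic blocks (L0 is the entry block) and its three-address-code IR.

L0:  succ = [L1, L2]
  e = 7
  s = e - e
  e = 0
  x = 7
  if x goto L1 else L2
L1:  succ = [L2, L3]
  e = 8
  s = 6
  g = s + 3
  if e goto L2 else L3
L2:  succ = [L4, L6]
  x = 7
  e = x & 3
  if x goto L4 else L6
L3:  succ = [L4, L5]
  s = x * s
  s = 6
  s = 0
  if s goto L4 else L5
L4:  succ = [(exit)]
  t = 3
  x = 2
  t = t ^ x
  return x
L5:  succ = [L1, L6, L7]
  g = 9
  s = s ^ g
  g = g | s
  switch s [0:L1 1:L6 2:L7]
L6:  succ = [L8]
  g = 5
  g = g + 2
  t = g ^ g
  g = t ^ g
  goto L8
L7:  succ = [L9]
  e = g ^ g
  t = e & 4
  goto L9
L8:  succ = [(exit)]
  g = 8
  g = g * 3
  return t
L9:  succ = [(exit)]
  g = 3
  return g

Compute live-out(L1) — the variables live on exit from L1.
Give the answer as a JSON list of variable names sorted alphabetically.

def/use:
  L0 def {e,s,x} use ∅
  L1 def {e,g,s} use ∅
  L2 def {e,x} use ∅
  L3 def {s} use {s,x}
  L4 def {t,x} use ∅
  L5 def {g,s} use {s}
  L6 def {g,t} use ∅
  L7 def {e,t} use {g}
  L8 def {g} use {t}
  L9 def {g} use ∅

Liveness:
  live L0: ∅→{x}
  live L1: {x}→{s,x}
  live L2: ∅→∅
  live L3: {s,x}→{s,x}
  live L4: ∅→∅
  live L5: {s,x}→{g,x}
  live L6: ∅→{t}
  live L7: {g}→∅
  live L8: {t}→∅
  live L9: ∅→∅

live-out(L1) = ["s", "x"]

Answer: ["s", "x"]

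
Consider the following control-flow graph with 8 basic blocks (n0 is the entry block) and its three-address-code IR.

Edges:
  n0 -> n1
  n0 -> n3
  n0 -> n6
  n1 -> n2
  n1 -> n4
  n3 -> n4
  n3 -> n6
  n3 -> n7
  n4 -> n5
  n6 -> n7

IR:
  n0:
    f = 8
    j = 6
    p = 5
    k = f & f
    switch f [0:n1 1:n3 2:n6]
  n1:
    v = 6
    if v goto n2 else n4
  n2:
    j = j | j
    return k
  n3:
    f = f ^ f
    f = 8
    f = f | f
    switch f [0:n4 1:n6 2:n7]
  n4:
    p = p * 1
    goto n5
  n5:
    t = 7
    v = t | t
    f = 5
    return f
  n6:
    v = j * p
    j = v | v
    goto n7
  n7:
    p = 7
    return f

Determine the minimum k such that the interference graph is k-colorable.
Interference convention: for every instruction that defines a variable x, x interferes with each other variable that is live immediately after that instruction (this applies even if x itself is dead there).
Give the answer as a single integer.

def/use:
  n0: def={f,j,k,p} ue=∅
  n1: def={v} ue=∅
  n2: def={j} ue={j,k}
  n3: def={f} ue={f}
  n4: def={p} ue={p}
  n5: def={f,t,v} ue=∅
  n6: def={j,v} ue={j,p}
  n7: def={p} ue={f}

Liveness:
  n0 li=∅ lo={f,j,k,p}
  n1 li={j,k,p} lo={j,k,p}
  n2 li={j,k} lo=∅
  n3 li={f,j,p} lo={f,j,p}
  n4 li={p} lo=∅
  n5 li=∅ lo=∅
  n6 li={f,j,p} lo={f}
  n7 li={f} lo=∅

Conflict graph:
  f: {j,k,p,v}
  j: {f,k,p,v}
  k: {f,j,p,v}
  p: {f,j,k,v}
  t: ∅
  v: {f,j,k,p}

Chromatic number:
  {f,j,k,p,v} pairwise interfere (5-clique) ⇒ χ ≥ 5
  assign f→c0 j→c1 k→c2 p→c3 t→c0 v→c4 — no edge inside a register ⇒ χ ≤ 5
  χ = 5

Answer: 5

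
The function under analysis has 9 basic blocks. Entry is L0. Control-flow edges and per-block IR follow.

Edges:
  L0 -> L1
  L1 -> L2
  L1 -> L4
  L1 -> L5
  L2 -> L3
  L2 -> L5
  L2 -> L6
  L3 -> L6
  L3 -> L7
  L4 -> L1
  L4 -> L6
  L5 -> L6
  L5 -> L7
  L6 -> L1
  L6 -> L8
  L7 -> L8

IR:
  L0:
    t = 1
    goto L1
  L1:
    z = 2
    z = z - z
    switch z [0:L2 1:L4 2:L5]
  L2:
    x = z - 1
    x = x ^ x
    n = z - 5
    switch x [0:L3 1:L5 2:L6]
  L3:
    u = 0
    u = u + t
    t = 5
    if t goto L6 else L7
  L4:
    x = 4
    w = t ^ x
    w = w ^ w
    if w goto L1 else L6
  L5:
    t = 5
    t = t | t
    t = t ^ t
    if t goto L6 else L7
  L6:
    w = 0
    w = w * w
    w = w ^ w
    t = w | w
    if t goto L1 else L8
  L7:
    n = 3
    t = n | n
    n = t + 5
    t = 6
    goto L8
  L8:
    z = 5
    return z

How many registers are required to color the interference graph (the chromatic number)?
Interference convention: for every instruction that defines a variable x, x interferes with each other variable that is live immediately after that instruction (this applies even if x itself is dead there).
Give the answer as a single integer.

def/use:
  L0: def={t} ue=∅
  L1: def={z} ue=∅
  L2: def={n,x} ue={z}
  L3: def={t,u} ue={t}
  L4: def={w,x} ue={t}
  L5: def={t} ue=∅
  L6: def={t,w} ue=∅
  L7: def={n,t} ue=∅
  L8: def={z} ue=∅

Liveness:
  live L0: ∅→{t}
  live L1: {t}→{t,z}
  live L2: {t,z}→{t}
  live L3: {t}→∅
  live L4: {t}→{t}
  live L5: ∅→∅
  live L6: ∅→{t}
  live L7: ∅→∅
  live L8: ∅→∅

Interfere edges:
  n↔{t,x}
  t↔{n,u,w,x,z}
  u↔{t}
  w↔{t}
  x↔{n,t,z}
  z↔{t,x}

Registers:
  clique {n,t,x} ⇒ need ≥ 3
  assign n→r2 t→r0 u→r1 w→r1 x→r1 z→r2 — no edge inside a register ⇒ χ ≤ 3
  χ = 3

Answer: 3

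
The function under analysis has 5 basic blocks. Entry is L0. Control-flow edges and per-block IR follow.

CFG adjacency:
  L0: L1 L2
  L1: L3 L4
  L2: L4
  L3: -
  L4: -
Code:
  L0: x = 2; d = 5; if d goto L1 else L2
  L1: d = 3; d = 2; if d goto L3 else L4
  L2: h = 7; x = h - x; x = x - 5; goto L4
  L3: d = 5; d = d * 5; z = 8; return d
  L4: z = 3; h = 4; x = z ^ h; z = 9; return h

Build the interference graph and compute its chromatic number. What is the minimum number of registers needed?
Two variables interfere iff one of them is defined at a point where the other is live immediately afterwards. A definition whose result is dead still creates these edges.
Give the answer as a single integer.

Per-block:
  L0 def {d,x} use ∅
  L1 def {d} use ∅
  L2 def {h,x} use {x}
  L3 def {d,z} use ∅
  L4 def {h,x,z} use ∅

Live sets:
  L0 li=∅ lo={x}
  L1 li=∅ lo=∅
  L2 li={x} lo=∅
  L3 li=∅ lo=∅
  L4 li=∅ lo=∅

Interfere edges:
  d — {x,z}
  h — {x,z}
  x — {d,h}
  z — {d,h}

Registers:
  lower bound: {d,x} mutually conflict ⇒ χ ≥ 2
  assign d→c0 h→c0 x→c1 z→c1 — no edge inside a register ⇒ χ ≤ 2
  χ = 2

Answer: 2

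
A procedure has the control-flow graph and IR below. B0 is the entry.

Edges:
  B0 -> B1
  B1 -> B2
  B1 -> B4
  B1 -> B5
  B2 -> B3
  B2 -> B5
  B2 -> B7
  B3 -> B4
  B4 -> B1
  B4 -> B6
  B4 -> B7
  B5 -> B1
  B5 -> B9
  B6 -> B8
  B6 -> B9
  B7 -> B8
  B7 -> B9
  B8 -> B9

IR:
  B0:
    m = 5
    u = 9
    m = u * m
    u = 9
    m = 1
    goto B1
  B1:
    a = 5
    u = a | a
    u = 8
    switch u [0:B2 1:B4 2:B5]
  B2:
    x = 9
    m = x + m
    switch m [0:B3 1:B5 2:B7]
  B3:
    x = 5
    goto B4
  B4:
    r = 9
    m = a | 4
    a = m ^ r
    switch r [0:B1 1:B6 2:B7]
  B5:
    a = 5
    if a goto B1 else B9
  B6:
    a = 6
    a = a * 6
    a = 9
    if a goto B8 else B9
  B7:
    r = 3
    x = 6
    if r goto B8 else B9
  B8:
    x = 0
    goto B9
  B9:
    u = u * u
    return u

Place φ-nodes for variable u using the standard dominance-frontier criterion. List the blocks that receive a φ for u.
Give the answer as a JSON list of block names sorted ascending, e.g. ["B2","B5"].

idom tree: B1←B0 B2←B1 B3←B2 B4←B1 B5←B1 B6←B4 B7←B1 B8←B1 B9←B1
Dom at joins:
  B1: preds {B0,B4,B5}: {B0} ∩ {B0,B1,B4} ∩ {B0,B1,B5} = {B0}; idom=B0
  B4: preds {B1,B3}: {B0,B1} ∩ {B0,B1,B2,B3} = {B0,B1}; idom=B1
  B5: preds {B1,B2}: {B0,B1} ∩ {B0,B1,B2} = {B0,B1}; idom=B1
  B7: preds {B2,B4}: {B0,B1,B2} ∩ {B0,B1,B4} = {B0,B1}; idom=B1
  B8: preds {B6,B7}: {B0,B1,B4,B6} ∩ {B0,B1,B7} = {B0,B1}; idom=B1
  B9: preds {B5,B6,B7,B8}: {B0,B1,B5} ∩ {B0,B1,B4,B6} ∩ {B0,B1,B7} ∩ {B0,B1,B8} = {B0,B1}; idom=B1

DF walk-up:
  join B1 pred B0: · stop@B0
  join B1 pred B4: B4→B1 stop@B0
  join B1 pred B5: B5→B1 stop@B0
  join B4 pred B1: · stop@B1
  join B4 pred B3: B3→B2 stop@B1
  join B5 pred B1: · stop@B1
  join B5 pred B2: B2 stop@B1
  join B7 pred B2: B2 stop@B1
  join B7 pred B4: B4 stop@B1
  join B8 pred B6: B6→B4 stop@B1
  join B8 pred B7: B7 stop@B1
  join B9 pred B5: B5 stop@B1
  join B9 pred B6: B6→B4 stop@B1
  join B9 pred B7: B7 stop@B1
  join B9 pred B8: B8 stop@B1
  DF(B0)=∅
  DF(B1)={B1}
  DF(B2)={B4,B5,B7}
  DF(B3)={B4}
  DF(B4)={B1,B7,B8,B9}
  DF(B5)={B1,B9}
  DF(B6)={B8,B9}
  DF(B7)={B8,B9}
  DF(B8)={B9}
  DF(B9)=∅

φ for u: defs {B0,B1,B9}
  DF⁺ = {B1}

Answer: ["B1"]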